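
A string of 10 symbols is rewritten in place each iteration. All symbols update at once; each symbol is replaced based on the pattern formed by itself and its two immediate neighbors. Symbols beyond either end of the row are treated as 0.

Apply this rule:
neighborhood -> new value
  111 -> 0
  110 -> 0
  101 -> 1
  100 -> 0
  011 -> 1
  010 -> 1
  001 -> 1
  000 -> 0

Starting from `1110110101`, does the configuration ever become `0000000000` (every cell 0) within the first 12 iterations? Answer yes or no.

iteration 1: 1001101111
iteration 2: 1011011000
iteration 3: 1110110000
iteration 4: 1001100000
iteration 5: 1011000000
iteration 6: 1110000000
iteration 7: 1000000000
iteration 8: 1000000000  (fixed point — unchanged through iteration 12)
iteration 12 is 1000000000, still not uniform 0

no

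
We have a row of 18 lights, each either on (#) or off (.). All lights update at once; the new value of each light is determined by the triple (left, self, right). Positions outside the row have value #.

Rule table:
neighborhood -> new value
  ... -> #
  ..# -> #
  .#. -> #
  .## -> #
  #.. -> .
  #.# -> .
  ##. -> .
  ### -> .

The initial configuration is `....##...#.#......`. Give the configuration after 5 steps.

.####..###.#.#####
.#....##...#.#....
.#.####..###.#.###
.#.#....##...#.#..
.#.#.####..###.#.#

.#.#.####..###.#.#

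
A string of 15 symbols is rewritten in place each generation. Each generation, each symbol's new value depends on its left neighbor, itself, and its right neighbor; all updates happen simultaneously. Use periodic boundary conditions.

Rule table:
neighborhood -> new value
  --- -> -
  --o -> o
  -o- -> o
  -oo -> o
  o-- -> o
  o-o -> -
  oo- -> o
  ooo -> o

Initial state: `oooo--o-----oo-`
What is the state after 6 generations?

ooooooooo-oooo-

oooooooo---ooo-
ooooooooo-oooo-
ooooooooo-oooo-  (fixed point — unchanged through generation 6)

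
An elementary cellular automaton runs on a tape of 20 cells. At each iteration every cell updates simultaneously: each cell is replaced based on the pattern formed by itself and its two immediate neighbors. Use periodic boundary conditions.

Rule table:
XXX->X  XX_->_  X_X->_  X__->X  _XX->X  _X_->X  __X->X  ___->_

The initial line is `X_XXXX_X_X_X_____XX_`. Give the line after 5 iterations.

XXXXX__XX__X_X_XXX__

iteration 1: X_XXX__X_X_XX___XX__
iteration 2: X_XX_XXX_X_X_X_XX_XX
iteration 3: __X__XX__X_X_X_X__XX
iteration 4: XXXXXX_XXX_X_X_XXXX_
iteration 5: XXXXX__XX__X_X_XXX__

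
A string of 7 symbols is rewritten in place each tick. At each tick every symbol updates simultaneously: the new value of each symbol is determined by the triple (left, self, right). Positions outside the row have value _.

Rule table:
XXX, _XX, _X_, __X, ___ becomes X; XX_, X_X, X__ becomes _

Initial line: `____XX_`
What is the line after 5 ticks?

XXXXX__
XXXX__X
XXX__XX
XX__XX_
X__XX__

X__XX__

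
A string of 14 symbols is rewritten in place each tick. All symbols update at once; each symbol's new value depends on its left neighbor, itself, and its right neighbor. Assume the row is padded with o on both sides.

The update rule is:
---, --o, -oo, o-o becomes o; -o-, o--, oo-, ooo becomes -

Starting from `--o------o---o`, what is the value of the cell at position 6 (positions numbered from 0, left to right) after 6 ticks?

tick 1: -o--ooooo--ooo
tick 2: o--oo-----oo--
tick 3: --oo--ooooo--o
tick 4: -oo--oo-----oo
tick 5: oo--oo--ooooo-
tick 6: ---oo--oo----o
position 6 holds -

-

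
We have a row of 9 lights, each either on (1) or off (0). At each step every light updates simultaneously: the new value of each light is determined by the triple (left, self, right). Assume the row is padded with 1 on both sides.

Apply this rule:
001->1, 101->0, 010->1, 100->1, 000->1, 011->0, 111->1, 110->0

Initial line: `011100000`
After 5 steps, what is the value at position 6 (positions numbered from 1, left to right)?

1

001011111
111001111
110110111
100000011
011111101
position 6 holds 1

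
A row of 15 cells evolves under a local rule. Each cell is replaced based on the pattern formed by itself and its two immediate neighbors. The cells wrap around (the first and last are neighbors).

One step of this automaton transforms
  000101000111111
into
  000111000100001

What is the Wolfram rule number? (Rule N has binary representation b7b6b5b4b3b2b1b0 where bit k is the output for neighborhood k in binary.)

108

position 10: 111 → 0  (bit 7 = 0)
position 14: 110 → 1  (bit 6 = 1)
position 4: 101 → 1  (bit 5 = 1)
position 0: 100 → 0  (bit 4 = 0)
position 9: 011 → 1  (bit 3 = 1)
position 3: 010 → 1  (bit 2 = 1)
position 2: 001 → 0  (bit 1 = 0)
position 1: 000 → 0  (bit 0 = 0)
bits b7..b0 = 01101100 = 108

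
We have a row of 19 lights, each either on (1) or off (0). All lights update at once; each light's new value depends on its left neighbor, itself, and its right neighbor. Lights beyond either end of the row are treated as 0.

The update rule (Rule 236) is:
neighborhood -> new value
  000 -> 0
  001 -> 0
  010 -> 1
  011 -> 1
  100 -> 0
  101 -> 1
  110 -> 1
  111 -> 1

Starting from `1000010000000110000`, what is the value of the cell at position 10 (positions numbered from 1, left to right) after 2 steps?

1000010000000110000  (fixed point — unchanged through step 2)
position 10 holds 0

0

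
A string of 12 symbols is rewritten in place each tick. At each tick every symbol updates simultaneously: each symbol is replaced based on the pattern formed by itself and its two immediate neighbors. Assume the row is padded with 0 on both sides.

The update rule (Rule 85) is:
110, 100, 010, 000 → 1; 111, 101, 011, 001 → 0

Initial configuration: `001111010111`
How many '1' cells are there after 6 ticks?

100001010001
111101011101
000101000101
110101110101
010100010101
010111010101
count of 1: 7

7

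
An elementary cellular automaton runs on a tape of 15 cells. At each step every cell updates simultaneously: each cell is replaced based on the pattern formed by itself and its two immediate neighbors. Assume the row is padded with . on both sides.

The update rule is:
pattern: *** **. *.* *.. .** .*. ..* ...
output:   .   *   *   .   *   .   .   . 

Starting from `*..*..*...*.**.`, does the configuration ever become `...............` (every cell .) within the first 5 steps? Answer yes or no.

...........***.
...........*.*.
............*..
...............
all cells are . at step 4

yes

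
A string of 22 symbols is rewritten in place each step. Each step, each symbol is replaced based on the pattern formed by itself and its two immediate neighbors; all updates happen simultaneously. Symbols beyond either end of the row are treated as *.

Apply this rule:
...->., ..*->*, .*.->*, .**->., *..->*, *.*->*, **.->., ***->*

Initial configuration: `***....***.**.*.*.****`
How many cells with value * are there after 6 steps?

step 1: **.*..*.*.*..*****.***
step 2: *.***********.***.*.**
step 3: .*.*********.*.*.***.*
step 4: ***.*******.*****.*.*.
step 5: **.*.*****.*.***.*****
step 6: *.***.***.***.*.*.****
count of *: 16

16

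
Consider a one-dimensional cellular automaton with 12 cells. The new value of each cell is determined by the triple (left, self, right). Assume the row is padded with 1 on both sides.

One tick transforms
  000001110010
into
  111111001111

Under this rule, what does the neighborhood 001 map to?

1

At position 4 the neighborhood is 001; the next row has 1 there.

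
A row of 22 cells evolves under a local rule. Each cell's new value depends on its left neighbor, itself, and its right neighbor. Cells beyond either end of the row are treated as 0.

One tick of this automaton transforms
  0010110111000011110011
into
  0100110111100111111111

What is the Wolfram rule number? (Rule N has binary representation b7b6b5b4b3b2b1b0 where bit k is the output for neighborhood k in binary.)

position 8: 111 → 1  (bit 7 = 1)
position 5: 110 → 1  (bit 6 = 1)
position 3: 101 → 0  (bit 5 = 0)
position 10: 100 → 1  (bit 4 = 1)
position 4: 011 → 1  (bit 3 = 1)
position 2: 010 → 0  (bit 2 = 0)
position 1: 001 → 1  (bit 1 = 1)
position 0: 000 → 0  (bit 0 = 0)
bits b7..b0 = 11011010 = 218

218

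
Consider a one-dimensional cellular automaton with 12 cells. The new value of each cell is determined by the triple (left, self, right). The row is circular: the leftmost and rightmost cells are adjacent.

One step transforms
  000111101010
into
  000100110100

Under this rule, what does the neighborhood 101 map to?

At position 7 the neighborhood is 101; the next row has 1 there.

1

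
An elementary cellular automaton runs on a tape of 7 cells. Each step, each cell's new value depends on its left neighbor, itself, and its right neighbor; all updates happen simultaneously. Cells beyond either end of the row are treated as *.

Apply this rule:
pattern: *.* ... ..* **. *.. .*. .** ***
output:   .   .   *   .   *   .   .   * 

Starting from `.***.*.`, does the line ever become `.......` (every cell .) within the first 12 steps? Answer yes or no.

..*....
**.*..*
*...**.
.*.*...
....*.*
*..*...
.**.*.*
.......
all cells are . at step 8

yes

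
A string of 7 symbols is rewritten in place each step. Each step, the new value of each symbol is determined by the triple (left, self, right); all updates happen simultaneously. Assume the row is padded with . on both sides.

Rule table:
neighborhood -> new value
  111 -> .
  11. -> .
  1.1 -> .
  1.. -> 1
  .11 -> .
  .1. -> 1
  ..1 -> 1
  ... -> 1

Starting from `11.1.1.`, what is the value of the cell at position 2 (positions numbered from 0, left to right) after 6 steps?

1

step 1: ...1.11
step 2: 1111...
step 3: ....111
step 4: 1111...  (repeats step 2; period 2)
step 6: 1111...
position 2 holds 1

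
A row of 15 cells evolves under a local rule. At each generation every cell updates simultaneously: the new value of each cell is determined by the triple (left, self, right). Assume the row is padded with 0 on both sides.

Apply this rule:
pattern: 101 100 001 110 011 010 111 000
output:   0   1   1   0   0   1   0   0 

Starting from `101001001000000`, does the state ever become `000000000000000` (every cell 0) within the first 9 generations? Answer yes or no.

no

101111111100000
100000000010000
110000000111000
001000001000100
011100011101110
100010100000001
110110110000011
000000001000100
000000011101110
generation 9 is 000000011101110, still not uniform 0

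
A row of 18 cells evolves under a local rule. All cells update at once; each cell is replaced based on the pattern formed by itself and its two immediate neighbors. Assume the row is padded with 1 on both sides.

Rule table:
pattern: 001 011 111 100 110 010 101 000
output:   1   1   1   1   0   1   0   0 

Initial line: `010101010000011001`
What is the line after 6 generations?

010101010101011111

generation 1: 010101011000110111
generation 2: 010101010101100111
generation 3: 010101010101011111
generation 4: 010101010101011111  (fixed point — unchanged through generation 6)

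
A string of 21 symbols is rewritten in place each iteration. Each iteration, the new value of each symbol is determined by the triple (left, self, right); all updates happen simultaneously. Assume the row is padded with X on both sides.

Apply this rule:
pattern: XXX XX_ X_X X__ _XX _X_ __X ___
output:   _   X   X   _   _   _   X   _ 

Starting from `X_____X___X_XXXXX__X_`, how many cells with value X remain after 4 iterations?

8

X____X___X_X____X_X_X
X___X___X_X____X_X_X_
X__X___X_X____X_X_X_X
X_X___X_X____X_X_X_X_
count of X: 8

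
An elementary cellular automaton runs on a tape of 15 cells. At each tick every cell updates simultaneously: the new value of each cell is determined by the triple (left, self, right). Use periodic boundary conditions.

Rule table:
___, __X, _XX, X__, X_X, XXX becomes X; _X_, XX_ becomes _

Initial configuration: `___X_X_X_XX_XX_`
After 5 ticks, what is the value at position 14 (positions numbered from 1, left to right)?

XXX_X_X_XX_XX_X
XX_X_X_XX_XX_XX
X_X_X_XX_XX_XXX
_X_X_XX_XX_XXXX
X_X_XX_XX_XXXX_
position 14 holds X

X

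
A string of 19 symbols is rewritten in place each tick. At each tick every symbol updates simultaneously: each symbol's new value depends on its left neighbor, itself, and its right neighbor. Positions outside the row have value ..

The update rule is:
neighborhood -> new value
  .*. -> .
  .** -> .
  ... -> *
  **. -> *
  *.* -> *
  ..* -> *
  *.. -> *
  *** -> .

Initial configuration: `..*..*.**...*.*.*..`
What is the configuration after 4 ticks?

.*.**.**..**.**.*.*

**.**.*.****.*.*.**
.**.**.*...**.*.*.*
*.**.**.***.**.*.*.
.*.**.**..**.**.*.*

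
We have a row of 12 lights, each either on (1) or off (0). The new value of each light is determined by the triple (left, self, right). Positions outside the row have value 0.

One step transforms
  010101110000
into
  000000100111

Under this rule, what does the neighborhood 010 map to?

0

At position 1 the neighborhood is 010; the next row has 0 there.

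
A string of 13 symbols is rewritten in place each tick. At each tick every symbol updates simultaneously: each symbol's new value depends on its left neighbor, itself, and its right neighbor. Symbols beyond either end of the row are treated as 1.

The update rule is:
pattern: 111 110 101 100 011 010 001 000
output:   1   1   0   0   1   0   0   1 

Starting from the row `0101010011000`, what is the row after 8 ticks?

0111111011000

tick 1: 0000000011010
tick 2: 0111111011000
tick 3: 0111111011010
tick 4: 0111111011000  (repeats tick 2; period 2)
tick 8: 0111111011000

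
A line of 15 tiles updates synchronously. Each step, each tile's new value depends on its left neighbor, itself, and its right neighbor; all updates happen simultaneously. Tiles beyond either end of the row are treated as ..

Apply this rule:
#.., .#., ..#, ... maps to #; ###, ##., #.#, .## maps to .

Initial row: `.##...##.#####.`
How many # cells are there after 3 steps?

step 1: #..###........#
step 2: ###...#########
step 3: ...###.........
count of #: 3

3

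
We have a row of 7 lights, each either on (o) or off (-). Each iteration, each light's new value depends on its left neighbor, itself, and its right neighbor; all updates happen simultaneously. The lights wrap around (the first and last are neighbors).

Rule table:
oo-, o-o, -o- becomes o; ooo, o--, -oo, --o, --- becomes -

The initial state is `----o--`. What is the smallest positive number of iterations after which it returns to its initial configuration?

iteration 1: ----o--

1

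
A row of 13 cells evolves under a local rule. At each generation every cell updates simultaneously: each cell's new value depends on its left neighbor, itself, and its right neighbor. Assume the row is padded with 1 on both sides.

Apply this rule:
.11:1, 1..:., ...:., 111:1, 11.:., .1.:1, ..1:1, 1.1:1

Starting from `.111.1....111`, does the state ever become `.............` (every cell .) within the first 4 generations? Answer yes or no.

generation 1: 111.11...1111
generation 2: 11.11...11111
generation 3: 1.11...111111
generation 4: .11...1111111
generation 4 is .11...1111111, still not uniform .

no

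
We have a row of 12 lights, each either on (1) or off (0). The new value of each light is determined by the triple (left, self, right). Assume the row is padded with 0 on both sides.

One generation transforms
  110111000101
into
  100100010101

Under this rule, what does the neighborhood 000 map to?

At position 7 the neighborhood is 000; the next row has 1 there.

1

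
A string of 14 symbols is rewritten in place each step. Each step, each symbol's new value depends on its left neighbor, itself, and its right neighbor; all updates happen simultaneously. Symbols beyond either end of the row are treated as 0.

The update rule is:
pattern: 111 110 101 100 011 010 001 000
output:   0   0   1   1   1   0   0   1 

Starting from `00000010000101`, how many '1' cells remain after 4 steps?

step 1: 11111001110010
step 2: 10000101001001
step 3: 01110010100100
step 4: 01001001010011
count of 1: 6

6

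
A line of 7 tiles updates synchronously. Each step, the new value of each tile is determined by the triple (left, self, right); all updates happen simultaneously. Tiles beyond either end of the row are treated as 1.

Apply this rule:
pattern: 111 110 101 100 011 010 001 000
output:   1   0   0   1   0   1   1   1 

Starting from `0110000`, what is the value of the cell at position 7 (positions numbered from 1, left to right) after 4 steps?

0001111
1110111
1100011
1011101
position 7 holds 1

1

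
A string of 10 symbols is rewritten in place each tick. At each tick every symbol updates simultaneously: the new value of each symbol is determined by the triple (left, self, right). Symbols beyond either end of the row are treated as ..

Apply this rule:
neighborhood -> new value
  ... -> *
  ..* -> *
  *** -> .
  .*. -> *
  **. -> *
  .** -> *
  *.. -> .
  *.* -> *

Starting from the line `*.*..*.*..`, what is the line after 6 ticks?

*.*.******

***.****.*
*.***..***
***.*.**.*
*.********
***......*
*.*.******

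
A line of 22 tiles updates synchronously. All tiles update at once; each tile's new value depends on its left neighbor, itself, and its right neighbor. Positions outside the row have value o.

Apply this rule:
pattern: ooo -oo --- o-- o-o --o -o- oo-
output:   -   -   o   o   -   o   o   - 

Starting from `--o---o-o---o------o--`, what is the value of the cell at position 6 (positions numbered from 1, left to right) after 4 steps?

-

ooooooo-oooooooooooooo
----------------------
oooooooooooooooooooooo
----------------------
position 6 holds -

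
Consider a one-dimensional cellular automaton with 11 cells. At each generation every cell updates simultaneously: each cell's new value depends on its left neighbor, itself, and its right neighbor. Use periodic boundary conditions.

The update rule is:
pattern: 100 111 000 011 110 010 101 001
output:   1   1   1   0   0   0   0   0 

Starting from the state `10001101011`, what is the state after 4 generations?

generation 1: 01100000001
generation 2: 00011111100
generation 3: 11001111011
generation 4: 10100110001

10100110001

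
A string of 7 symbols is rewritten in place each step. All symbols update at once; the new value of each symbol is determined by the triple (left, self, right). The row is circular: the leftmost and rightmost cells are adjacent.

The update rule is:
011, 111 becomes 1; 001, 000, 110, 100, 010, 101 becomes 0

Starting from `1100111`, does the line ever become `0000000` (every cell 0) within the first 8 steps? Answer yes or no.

yes

1000111
0000111
0000110
0000100
0000000
all cells are 0 at step 5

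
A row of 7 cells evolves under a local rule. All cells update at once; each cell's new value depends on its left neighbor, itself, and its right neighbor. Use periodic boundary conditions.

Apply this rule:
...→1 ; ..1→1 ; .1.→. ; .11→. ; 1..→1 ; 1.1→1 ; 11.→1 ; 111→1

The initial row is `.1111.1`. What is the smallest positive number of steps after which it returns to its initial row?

step 1: 1.1111.
step 2: .1.1111
step 3: 1.1.111
step 4: 11.1.11
step 5: 111.1.1
step 6: 1111.1.
step 7: .1111.1

7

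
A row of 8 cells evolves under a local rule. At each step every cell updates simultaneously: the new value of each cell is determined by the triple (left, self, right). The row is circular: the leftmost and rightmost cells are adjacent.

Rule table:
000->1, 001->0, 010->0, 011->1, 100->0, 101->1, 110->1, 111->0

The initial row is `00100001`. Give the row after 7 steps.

00111111

00001100
11101101
00111111
00100001  (repeats step 0; period 4)
step 7: 00111111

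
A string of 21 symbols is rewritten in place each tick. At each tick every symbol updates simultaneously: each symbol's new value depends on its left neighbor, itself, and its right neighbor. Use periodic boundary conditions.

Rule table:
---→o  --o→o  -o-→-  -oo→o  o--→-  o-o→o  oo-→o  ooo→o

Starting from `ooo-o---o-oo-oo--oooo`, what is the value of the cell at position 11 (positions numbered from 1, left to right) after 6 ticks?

oooo--oo-oooooo-ooooo
oooo-oooooooooooooooo
ooooooooooooooooooooo
ooooooooooooooooooooo  (fixed point — unchanged through tick 6)
position 11 holds o

o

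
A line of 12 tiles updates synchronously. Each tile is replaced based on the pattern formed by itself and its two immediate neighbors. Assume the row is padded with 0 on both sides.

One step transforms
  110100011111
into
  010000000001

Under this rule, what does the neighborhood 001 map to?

At position 6 the neighborhood is 001; the next row has 0 there.

0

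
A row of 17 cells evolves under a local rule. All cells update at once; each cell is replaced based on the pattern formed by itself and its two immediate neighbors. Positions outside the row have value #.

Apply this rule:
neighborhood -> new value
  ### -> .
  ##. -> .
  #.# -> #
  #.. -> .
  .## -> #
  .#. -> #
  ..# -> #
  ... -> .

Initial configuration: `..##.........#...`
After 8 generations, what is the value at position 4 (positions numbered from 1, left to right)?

.

.##.........##..#
##.........##..##
..........##..##.
.........##..##.#
........##..##.##
.......##..##.##.
......##..##.##.#
.....##..##.##.##
position 4 holds .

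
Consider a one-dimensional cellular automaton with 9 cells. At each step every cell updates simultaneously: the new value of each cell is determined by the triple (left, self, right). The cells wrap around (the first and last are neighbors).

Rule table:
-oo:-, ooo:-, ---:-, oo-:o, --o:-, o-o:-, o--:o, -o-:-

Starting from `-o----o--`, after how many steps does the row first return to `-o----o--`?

--o----o-
---o----o
o---o----
-o---o---
--o---o--
---o---o-
----o---o
o----o---
-o----o--

9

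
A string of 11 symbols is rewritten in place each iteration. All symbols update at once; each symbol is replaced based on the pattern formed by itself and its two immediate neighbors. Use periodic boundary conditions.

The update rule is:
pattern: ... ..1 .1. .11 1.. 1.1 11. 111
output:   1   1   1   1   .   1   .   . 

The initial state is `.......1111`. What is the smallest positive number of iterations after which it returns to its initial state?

.1111111...
11.......11
...1111111.
1111.......
1....111111
..1111.....
111....1111
....1111...
11111....11
......1111.
1111111....
1.......111
..1111111..
111.......1
....1111111
.1111......
11....11111
...1111....
1111....111
.....1111..
111111....1
.......1111

22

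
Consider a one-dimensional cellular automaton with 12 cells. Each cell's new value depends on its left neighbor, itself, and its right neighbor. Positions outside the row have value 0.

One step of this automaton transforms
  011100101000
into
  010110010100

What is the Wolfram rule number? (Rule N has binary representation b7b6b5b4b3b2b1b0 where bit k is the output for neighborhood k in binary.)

position 2: 111 → 0  (bit 7 = 0)
position 3: 110 → 1  (bit 6 = 1)
position 7: 101 → 1  (bit 5 = 1)
position 4: 100 → 1  (bit 4 = 1)
position 1: 011 → 1  (bit 3 = 1)
position 6: 010 → 0  (bit 2 = 0)
position 0: 001 → 0  (bit 1 = 0)
position 10: 000 → 0  (bit 0 = 0)
bits b7..b0 = 01111000 = 120

120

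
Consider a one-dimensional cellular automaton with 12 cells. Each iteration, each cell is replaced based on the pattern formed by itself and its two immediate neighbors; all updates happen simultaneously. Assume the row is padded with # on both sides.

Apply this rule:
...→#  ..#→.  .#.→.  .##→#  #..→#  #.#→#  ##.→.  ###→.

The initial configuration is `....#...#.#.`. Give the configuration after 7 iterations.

#.#..#..##.#

###..##..#.#
...#.#.#..##
##..#.#.#.#.
..#..#.#.#.#
#..#..#.#.##
.#..#..#.##.
#.#..#..##.#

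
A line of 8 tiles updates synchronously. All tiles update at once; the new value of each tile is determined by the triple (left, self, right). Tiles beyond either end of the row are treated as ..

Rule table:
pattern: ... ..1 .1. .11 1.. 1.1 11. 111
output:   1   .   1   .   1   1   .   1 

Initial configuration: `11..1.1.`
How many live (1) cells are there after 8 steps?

step 1: ..1.1111
step 2: 1.11.11.
step 3: 11..1..1
step 4: ..1.11.1
step 5: 1.11..11
step 6: 11..1...
step 7: ..1.1111  (repeats step 1; period 6)
step 8: 1.11.11.
count of 1: 5

5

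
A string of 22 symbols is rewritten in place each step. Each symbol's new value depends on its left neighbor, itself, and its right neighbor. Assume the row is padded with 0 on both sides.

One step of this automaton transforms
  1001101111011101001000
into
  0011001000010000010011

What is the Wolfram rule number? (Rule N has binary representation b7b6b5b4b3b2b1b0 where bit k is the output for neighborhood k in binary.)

11

position 7: 111 → 0  (bit 7 = 0)
position 4: 110 → 0  (bit 6 = 0)
position 5: 101 → 0  (bit 5 = 0)
position 1: 100 → 0  (bit 4 = 0)
position 3: 011 → 1  (bit 3 = 1)
position 0: 010 → 0  (bit 2 = 0)
position 2: 001 → 1  (bit 1 = 1)
position 20: 000 → 1  (bit 0 = 1)
bits b7..b0 = 00001011 = 11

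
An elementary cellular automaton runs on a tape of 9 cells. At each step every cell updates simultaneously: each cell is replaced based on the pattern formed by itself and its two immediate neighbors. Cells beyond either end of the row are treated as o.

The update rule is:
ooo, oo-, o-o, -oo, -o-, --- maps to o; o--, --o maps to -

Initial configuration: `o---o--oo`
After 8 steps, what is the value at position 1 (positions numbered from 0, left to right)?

o

step 1: o-o-o--oo
step 2: ooooo--oo
step 3: ooooo--oo  (fixed point — unchanged through step 8)
position 1 holds o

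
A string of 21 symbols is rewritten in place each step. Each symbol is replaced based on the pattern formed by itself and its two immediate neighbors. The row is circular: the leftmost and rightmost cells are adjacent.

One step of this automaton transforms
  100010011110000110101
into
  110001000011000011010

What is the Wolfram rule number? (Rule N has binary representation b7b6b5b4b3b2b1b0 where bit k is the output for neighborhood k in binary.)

112

position 8: 111 → 0  (bit 7 = 0)
position 0: 110 → 1  (bit 6 = 1)
position 17: 101 → 1  (bit 5 = 1)
position 1: 100 → 1  (bit 4 = 1)
position 7: 011 → 0  (bit 3 = 0)
position 4: 010 → 0  (bit 2 = 0)
position 3: 001 → 0  (bit 1 = 0)
position 2: 000 → 0  (bit 0 = 0)
bits b7..b0 = 01110000 = 112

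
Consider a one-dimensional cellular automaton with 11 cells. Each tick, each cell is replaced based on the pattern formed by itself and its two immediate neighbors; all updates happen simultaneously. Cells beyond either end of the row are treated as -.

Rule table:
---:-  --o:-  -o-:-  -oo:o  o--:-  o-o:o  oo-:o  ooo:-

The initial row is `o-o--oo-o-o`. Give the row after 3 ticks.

------ooo--

-o---ooo-o-
-----o-oo--
------ooo--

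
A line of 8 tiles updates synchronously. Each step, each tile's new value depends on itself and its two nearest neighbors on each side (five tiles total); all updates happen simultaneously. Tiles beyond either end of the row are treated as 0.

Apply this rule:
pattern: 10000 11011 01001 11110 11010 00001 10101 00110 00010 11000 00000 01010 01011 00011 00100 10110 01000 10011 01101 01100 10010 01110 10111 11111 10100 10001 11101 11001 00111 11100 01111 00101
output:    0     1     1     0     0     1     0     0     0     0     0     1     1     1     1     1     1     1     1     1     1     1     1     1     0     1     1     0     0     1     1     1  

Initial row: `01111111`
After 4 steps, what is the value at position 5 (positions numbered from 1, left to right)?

10111101
11110100
01010010
01101111
position 5 holds 1

1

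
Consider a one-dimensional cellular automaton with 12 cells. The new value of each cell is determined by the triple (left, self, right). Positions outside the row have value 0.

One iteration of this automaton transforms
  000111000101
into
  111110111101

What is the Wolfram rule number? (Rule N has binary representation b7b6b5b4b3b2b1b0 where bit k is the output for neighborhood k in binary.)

position 4: 111 → 1  (bit 7 = 1)
position 5: 110 → 0  (bit 6 = 0)
position 10: 101 → 0  (bit 5 = 0)
position 6: 100 → 1  (bit 4 = 1)
position 3: 011 → 1  (bit 3 = 1)
position 9: 010 → 1  (bit 2 = 1)
position 2: 001 → 1  (bit 1 = 1)
position 0: 000 → 1  (bit 0 = 1)
bits b7..b0 = 10011111 = 159

159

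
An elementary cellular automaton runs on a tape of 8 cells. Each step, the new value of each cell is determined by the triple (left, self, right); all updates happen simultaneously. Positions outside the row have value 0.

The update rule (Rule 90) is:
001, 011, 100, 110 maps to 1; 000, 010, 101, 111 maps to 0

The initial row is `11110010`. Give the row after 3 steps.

step 1: 10011101
step 2: 01110100
step 3: 11010010

11010010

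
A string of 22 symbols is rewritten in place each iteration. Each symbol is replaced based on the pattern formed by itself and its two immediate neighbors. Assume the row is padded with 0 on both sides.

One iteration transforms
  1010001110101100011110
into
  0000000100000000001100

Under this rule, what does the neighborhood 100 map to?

At position 3 the neighborhood is 100; the next row has 0 there.

0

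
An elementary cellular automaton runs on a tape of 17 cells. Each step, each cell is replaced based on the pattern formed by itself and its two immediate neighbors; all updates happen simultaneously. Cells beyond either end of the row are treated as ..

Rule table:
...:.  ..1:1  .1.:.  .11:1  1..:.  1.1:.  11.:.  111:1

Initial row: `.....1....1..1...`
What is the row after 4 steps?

....1....1..1....
...1....1..1.....
..1....1..1......
.1....1..1.......

.1....1..1.......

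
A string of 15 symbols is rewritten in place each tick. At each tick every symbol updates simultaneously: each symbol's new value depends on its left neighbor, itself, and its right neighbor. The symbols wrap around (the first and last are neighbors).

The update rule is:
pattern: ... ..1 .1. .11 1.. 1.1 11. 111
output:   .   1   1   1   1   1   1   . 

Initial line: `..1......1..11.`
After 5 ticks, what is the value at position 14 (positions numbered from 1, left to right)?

.

.111....1111111
11.11..11.....1
.111111111...11
11.......11.111
.11.....11111..
position 14 holds .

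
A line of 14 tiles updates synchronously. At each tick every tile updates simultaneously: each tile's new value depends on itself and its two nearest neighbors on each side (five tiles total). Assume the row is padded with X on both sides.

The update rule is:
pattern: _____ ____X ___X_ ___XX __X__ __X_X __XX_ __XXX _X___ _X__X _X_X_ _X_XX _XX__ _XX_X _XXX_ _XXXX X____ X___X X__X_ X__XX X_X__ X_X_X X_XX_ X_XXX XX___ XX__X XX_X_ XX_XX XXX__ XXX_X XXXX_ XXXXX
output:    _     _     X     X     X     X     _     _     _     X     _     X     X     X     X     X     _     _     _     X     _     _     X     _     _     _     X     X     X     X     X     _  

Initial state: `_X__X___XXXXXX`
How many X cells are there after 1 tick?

5

X_X_X__X_X____
count of X: 5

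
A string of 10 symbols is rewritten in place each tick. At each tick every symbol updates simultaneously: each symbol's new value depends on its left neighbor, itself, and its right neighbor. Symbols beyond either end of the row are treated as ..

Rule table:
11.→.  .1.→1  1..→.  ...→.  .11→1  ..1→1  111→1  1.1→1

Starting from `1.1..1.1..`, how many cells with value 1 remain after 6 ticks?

111.1111..
11.1111...
1.1111....
11111.....
1111......
111.......
count of 1: 3

3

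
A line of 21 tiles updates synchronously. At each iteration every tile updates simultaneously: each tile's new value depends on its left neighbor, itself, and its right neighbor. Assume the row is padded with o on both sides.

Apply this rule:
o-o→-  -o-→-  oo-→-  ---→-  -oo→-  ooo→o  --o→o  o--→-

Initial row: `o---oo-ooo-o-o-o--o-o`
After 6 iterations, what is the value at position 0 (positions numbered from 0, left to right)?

---o----o--------o---
--o----o--------o---o
-o----o--------o---o-
-----o--------o---o--
----o--------o---o--o
---o--------o---o--o-
position 0 holds -

-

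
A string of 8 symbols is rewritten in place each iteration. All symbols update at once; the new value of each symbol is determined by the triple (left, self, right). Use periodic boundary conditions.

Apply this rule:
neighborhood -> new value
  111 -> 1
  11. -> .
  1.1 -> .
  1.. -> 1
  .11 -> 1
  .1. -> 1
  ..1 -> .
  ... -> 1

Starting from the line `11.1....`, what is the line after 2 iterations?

iteration 1: 1..1111.
iteration 2: 11.111..

11.111..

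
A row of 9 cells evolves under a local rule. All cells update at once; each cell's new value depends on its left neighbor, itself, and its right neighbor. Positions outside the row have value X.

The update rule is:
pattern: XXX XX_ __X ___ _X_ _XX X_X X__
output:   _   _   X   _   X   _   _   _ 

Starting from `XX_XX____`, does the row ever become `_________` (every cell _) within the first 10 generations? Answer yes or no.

no

generation 1: ________X
generation 2: _______X_
generation 3: ______XX_
generation 4: _____X___
generation 5: ____XX__X
generation 6: ___X___X_
generation 7: __XX__XX_
generation 8: _X___X___
generation 9: _X__XX__X
generation 10: _X_X___X_
generation 10 is _X_X___X_, still not uniform _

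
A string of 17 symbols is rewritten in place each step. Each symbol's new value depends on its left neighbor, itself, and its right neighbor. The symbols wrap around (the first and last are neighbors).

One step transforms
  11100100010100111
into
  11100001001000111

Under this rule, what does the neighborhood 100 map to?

At position 3 the neighborhood is 100; the next row has 0 there.

0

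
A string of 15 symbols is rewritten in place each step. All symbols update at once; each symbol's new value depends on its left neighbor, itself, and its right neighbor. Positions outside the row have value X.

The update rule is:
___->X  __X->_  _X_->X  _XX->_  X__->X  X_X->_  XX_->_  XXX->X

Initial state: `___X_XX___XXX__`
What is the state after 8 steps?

XX_X___XX__X_X_
X__XXX___X_X_X_
_X__X_XX_X_X_X_
_XX_X____X_X_X_
____XXXX_X_X_X_
XXX__XX__X_X_X_
XX_X___X_X_X_X_
X__XXX_X_X_X_X_

X__XXX_X_X_X_X_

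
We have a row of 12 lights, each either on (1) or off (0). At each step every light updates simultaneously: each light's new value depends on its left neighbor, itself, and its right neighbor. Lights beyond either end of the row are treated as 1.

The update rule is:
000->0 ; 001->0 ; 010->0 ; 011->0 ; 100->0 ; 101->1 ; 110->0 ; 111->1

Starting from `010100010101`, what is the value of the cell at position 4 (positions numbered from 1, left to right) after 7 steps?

0

101000001010
010000000101
100000000010
000000000001
000000000000
000000000000  (fixed point — unchanged through step 7)
position 4 holds 0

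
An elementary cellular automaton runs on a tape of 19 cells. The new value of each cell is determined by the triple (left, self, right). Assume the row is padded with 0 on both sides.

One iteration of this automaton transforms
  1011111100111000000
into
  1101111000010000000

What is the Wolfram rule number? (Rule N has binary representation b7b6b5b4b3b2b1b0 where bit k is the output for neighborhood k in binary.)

164

position 3: 111 → 1  (bit 7 = 1)
position 7: 110 → 0  (bit 6 = 0)
position 1: 101 → 1  (bit 5 = 1)
position 8: 100 → 0  (bit 4 = 0)
position 2: 011 → 0  (bit 3 = 0)
position 0: 010 → 1  (bit 2 = 1)
position 9: 001 → 0  (bit 1 = 0)
position 14: 000 → 0  (bit 0 = 0)
bits b7..b0 = 10100100 = 164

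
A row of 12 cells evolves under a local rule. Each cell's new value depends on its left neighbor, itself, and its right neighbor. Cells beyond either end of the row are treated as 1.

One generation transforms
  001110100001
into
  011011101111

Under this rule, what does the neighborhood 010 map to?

1

At position 6 the neighborhood is 010; the next row has 1 there.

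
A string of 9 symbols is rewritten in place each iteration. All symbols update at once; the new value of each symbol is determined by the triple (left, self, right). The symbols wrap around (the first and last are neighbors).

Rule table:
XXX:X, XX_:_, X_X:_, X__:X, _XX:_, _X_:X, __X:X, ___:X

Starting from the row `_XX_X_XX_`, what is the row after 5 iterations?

XXX_X_XXX

X___X___X
_XXXXXXX_
X_XXXXX_X
___XXX___
XXX_X_XXX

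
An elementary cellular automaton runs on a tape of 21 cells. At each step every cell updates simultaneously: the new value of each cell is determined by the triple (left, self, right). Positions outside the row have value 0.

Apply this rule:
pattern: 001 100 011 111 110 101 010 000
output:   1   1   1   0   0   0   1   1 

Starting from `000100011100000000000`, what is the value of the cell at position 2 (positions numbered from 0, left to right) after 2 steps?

0

111111110011111111111
100000001110000000000
position 2 holds 0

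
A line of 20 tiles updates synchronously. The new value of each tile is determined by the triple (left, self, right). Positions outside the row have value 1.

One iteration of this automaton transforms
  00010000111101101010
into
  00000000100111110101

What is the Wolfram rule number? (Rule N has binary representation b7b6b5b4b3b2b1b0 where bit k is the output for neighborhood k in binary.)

position 9: 111 → 0  (bit 7 = 0)
position 11: 110 → 1  (bit 6 = 1)
position 12: 101 → 1  (bit 5 = 1)
position 0: 100 → 0  (bit 4 = 0)
position 8: 011 → 1  (bit 3 = 1)
position 3: 010 → 0  (bit 2 = 0)
position 2: 001 → 0  (bit 1 = 0)
position 1: 000 → 0  (bit 0 = 0)
bits b7..b0 = 01101000 = 104

104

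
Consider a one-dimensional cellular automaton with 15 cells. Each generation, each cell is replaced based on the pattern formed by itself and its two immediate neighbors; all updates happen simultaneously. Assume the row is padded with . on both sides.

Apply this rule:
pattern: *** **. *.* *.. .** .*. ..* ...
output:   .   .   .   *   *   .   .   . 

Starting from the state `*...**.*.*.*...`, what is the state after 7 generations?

.......*..*....

.*..*.......*..
..*..*.......*.
...*..*.......*
....*..*.......
.....*..*......
......*..*.....
.......*..*....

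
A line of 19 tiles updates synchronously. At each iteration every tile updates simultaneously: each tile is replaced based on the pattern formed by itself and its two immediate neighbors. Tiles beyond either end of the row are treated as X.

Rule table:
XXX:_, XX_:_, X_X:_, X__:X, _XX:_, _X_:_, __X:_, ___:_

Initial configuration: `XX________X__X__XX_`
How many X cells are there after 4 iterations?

__X________X__X____
X__X________X__X___
_X__X________X__X__
__X__X________X__X_
count of X: 4

4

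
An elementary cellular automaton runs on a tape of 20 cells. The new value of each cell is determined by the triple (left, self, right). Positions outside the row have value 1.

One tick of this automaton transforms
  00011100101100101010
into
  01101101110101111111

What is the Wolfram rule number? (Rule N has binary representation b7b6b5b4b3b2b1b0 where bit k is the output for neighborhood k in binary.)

231

position 4: 111 → 1  (bit 7 = 1)
position 5: 110 → 1  (bit 6 = 1)
position 9: 101 → 1  (bit 5 = 1)
position 0: 100 → 0  (bit 4 = 0)
position 3: 011 → 0  (bit 3 = 0)
position 8: 010 → 1  (bit 2 = 1)
position 2: 001 → 1  (bit 1 = 1)
position 1: 000 → 1  (bit 0 = 1)
bits b7..b0 = 11100111 = 231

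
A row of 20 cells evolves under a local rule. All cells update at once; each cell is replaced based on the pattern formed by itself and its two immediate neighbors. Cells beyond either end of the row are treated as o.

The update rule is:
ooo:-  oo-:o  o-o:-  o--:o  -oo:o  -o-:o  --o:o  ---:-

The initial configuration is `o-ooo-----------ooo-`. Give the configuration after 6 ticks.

o-o-o-o-oo-oo-o-o-o-

o-o-oo---------oo-o-
o-o-ooo-------ooo-o-
o-o-o-oo-----oo-o-o-
o-o-o-ooo---ooo-o-o-
o-o-o-o-oo-oo-o-o-o-
o-o-o-o-oo-oo-o-o-o-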